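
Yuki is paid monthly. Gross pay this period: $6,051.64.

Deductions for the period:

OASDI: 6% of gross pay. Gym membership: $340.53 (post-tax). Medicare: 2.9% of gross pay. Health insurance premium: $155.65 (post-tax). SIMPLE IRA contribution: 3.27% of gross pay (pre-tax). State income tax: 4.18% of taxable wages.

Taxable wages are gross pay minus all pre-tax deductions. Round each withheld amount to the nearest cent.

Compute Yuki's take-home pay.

SIMPLE IRA contribution: $6,051.64 × 0.0327 = $197.89
Taxable wages = $6,051.64 − $197.89 = $5,853.75
State income tax: $5,853.75 × 0.0418 = $244.69
Medicare: $6,051.64 × 0.029 = $175.50
OASDI: $6,051.64 × 0.06 = $363.10
Health insurance premium: $155.65
Gym membership: $340.53
Total deductions = $197.89 + $244.69 + $175.50 + $363.10 + $155.65 + $340.53 = $1,477.36
Net pay = $6,051.64 − $1,477.36 = $4,574.28

$4,574.28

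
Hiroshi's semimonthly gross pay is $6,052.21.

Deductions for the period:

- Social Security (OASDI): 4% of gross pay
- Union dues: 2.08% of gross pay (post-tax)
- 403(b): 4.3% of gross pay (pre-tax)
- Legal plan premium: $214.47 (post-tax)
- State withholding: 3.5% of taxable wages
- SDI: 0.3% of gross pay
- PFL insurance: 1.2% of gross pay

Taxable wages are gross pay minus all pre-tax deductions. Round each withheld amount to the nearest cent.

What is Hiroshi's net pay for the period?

403(b): $6,052.21 × 0.043 = $260.25
Taxable wages = $6,052.21 − $260.25 = $5,791.96
State withholding: $5,791.96 × 0.035 = $202.72
SDI: $6,052.21 × 0.003 = $18.16
PFL insurance: $6,052.21 × 0.012 = $72.63
Social Security (OASDI): $6,052.21 × 0.04 = $242.09
Legal plan premium: $214.47
Union dues: $6,052.21 × 0.0208 = $125.89
Total deductions = $260.25 + $202.72 + $18.16 + $72.63 + $242.09 + $214.47 + $125.89 = $1,136.21
Net pay = $6,052.21 − $1,136.21 = $4,916.00

$4,916.00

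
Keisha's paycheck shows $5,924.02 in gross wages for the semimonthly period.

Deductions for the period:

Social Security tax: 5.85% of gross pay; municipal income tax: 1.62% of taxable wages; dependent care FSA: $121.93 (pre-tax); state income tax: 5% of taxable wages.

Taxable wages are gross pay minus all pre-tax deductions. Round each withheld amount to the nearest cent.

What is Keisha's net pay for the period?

$5,071.44

Dependent care FSA: $121.93
Taxable wages = $5,924.02 − $121.93 = $5,802.09
Municipal income tax: $5,802.09 × 0.0162 = $93.99
State income tax: $5,802.09 × 0.05 = $290.10
Social Security tax: $5,924.02 × 0.0585 = $346.56
Total deductions = $121.93 + $93.99 + $290.10 + $346.56 = $852.58
Net pay = $5,924.02 − $852.58 = $5,071.44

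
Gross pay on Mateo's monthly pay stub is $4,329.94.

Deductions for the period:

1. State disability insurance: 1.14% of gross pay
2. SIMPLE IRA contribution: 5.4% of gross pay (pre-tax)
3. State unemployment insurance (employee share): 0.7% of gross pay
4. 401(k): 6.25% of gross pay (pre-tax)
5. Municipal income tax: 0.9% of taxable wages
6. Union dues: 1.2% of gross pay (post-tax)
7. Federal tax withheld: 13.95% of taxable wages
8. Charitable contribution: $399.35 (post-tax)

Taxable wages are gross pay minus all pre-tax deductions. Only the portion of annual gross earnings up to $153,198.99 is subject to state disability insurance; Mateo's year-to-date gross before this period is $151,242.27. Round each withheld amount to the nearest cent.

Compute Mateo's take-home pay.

SIMPLE IRA contribution: $4,329.94 × 0.054 = $233.82
401(k): $4,329.94 × 0.0625 = $270.62
Pre-tax total = $233.82 + $270.62 = $504.44
Taxable wages = $4,329.94 − $504.44 = $3,825.50
Municipal income tax: $3,825.50 × 0.009 = $34.43
Federal tax withheld: $3,825.50 × 0.1395 = $533.66
State disability insurance: only $153,198.99 − $151,242.27 = $1,956.72 of this check is subject → $1,956.72 × 0.0114 = $22.31
State unemployment insurance (employee share): $4,329.94 × 0.007 = $30.31
Union dues: $4,329.94 × 0.012 = $51.96
Charitable contribution: $399.35
Total deductions = $233.82 + $270.62 + $34.43 + $533.66 + $22.31 + $30.31 + $51.96 + $399.35 = $1,576.46
Net pay = $4,329.94 − $1,576.46 = $2,753.48

$2,753.48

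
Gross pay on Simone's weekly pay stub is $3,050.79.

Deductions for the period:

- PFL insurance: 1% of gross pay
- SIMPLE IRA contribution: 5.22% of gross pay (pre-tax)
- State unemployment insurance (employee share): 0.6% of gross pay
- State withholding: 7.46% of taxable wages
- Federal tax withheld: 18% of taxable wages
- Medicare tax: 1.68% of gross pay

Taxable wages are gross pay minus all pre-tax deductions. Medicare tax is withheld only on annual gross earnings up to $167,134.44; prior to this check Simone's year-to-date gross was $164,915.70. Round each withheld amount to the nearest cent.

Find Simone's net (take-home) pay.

$2,069.27

SIMPLE IRA contribution: $3,050.79 × 0.0522 = $159.25
Taxable wages = $3,050.79 − $159.25 = $2,891.54
State withholding: $2,891.54 × 0.0746 = $215.71
Federal tax withheld: $2,891.54 × 0.18 = $520.48
State unemployment insurance (employee share): $3,050.79 × 0.006 = $18.30
Medicare tax: only $167,134.44 − $164,915.70 = $2,218.74 of this check is subject → $2,218.74 × 0.0168 = $37.27
PFL insurance: $3,050.79 × 0.01 = $30.51
Total deductions = $159.25 + $215.71 + $520.48 + $18.30 + $37.27 + $30.51 = $981.52
Net pay = $3,050.79 − $981.52 = $2,069.27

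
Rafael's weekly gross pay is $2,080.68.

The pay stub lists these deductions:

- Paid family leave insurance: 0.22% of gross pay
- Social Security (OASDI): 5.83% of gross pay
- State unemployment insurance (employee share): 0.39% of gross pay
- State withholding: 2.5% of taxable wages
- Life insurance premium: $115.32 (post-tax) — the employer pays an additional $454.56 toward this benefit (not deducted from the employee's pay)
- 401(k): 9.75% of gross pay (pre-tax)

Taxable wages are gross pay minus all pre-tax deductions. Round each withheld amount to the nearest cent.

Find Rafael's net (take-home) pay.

401(k): $2,080.68 × 0.0975 = $202.87
Taxable wages = $2,080.68 − $202.87 = $1,877.81
State withholding: $1,877.81 × 0.025 = $46.95
Paid family leave insurance: $2,080.68 × 0.0022 = $4.58
State unemployment insurance (employee share): $2,080.68 × 0.0039 = $8.11
Social Security (OASDI): $2,080.68 × 0.0583 = $121.30
Life insurance premium: $115.32
(Employer's $454.56 toward life insurance premium is not withheld from the employee.)
Total deductions = $202.87 + $46.95 + $4.58 + $8.11 + $121.30 + $115.32 = $499.13
Net pay = $2,080.68 − $499.13 = $1,581.55

$1,581.55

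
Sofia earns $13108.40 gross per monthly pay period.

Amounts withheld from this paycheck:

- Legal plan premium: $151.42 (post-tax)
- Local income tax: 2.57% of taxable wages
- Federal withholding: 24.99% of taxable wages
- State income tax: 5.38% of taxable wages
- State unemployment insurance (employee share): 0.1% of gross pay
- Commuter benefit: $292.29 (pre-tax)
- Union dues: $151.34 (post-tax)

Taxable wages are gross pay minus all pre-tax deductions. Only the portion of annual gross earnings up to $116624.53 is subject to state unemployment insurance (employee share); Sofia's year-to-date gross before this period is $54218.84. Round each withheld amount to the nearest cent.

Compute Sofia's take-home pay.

Commuter benefit: $292.29
Taxable wages = $13108.40 − $292.29 = $12816.11
Local income tax: $12816.11 × 0.0257 = $329.37
Federal withholding: $12816.11 × 0.2499 = $3202.75
State income tax: $12816.11 × 0.0538 = $689.51
State unemployment insurance (employee share): cap not yet reached, full $13108.40 is subject → $13108.40 × 0.001 = $13.11
Union dues: $151.34
Legal plan premium: $151.42
Total deductions = $292.29 + $329.37 + $3202.75 + $689.51 + $13.11 + $151.34 + $151.42 = $4829.79
Net pay = $13108.40 − $4829.79 = $8278.61

$8278.61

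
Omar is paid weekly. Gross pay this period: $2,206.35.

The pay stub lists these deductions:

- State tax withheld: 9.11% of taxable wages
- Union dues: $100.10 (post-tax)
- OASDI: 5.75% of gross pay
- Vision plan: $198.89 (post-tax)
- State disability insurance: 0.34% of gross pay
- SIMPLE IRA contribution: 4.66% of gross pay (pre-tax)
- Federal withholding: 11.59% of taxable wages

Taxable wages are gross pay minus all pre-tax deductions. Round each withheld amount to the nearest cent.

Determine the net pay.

SIMPLE IRA contribution: $2,206.35 × 0.0466 = $102.82
Taxable wages = $2,206.35 − $102.82 = $2,103.53
State tax withheld: $2,103.53 × 0.0911 = $191.63
Federal withholding: $2,103.53 × 0.1159 = $243.80
State disability insurance: $2,206.35 × 0.0034 = $7.50
OASDI: $2,206.35 × 0.0575 = $126.87
Vision plan: $198.89
Union dues: $100.10
Total deductions = $102.82 + $191.63 + $243.80 + $7.50 + $126.87 + $198.89 + $100.10 = $971.61
Net pay = $2,206.35 − $971.61 = $1,234.74

$1,234.74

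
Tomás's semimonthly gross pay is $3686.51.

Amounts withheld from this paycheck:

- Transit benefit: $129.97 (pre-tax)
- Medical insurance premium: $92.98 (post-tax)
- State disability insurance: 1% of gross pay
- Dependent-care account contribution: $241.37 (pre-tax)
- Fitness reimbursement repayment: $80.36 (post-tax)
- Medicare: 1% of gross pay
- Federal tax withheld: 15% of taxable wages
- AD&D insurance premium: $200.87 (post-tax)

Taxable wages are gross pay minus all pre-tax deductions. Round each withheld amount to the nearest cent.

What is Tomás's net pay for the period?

$2369.94

Transit benefit: $129.97
Dependent-care account contribution: $241.37
Pre-tax total = $129.97 + $241.37 = $371.34
Taxable wages = $3686.51 − $371.34 = $3315.17
Federal tax withheld: $3315.17 × 0.15 = $497.28
Medicare: $3686.51 × 0.01 = $36.87
State disability insurance: $3686.51 × 0.01 = $36.87
Fitness reimbursement repayment: $80.36
Medical insurance premium: $92.98
AD&D insurance premium: $200.87
Total deductions = $129.97 + $241.37 + $497.28 + $36.87 + $36.87 + $80.36 + $92.98 + $200.87 = $1316.57
Net pay = $3686.51 − $1316.57 = $2369.94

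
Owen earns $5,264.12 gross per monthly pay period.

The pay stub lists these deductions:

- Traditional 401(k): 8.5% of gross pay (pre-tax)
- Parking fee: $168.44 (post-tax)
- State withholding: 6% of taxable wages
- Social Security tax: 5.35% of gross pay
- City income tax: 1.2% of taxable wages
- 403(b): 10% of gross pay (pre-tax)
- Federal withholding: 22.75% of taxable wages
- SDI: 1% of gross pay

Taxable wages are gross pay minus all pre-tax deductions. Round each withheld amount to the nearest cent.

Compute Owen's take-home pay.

Traditional 401(k): $5,264.12 × 0.085 = $447.45
403(b): $5,264.12 × 0.1 = $526.41
Pre-tax total = $447.45 + $526.41 = $973.86
Taxable wages = $5,264.12 − $973.86 = $4,290.26
City income tax: $4,290.26 × 0.012 = $51.48
State withholding: $4,290.26 × 0.06 = $257.42
Federal withholding: $4,290.26 × 0.2275 = $976.03
SDI: $5,264.12 × 0.01 = $52.64
Social Security tax: $5,264.12 × 0.0535 = $281.63
Parking fee: $168.44
Total deductions = $447.45 + $526.41 + $51.48 + $257.42 + $976.03 + $52.64 + $281.63 + $168.44 = $2,761.50
Net pay = $5,264.12 − $2,761.50 = $2,502.62

$2,502.62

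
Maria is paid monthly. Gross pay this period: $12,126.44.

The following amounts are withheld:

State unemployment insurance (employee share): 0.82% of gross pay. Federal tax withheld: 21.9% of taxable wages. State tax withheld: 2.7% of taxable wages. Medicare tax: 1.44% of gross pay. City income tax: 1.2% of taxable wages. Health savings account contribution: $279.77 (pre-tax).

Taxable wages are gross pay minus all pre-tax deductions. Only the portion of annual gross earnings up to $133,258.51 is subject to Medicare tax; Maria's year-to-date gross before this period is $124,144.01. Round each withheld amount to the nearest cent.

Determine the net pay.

$8,559.54

Health savings account contribution: $279.77
Taxable wages = $12,126.44 − $279.77 = $11,846.67
City income tax: $11,846.67 × 0.012 = $142.16
Federal tax withheld: $11,846.67 × 0.219 = $2,594.42
State tax withheld: $11,846.67 × 0.027 = $319.86
Medicare tax: only $133,258.51 − $124,144.01 = $9,114.50 of this check is subject → $9,114.50 × 0.0144 = $131.25
State unemployment insurance (employee share): $12,126.44 × 0.0082 = $99.44
Total deductions = $279.77 + $142.16 + $2,594.42 + $319.86 + $131.25 + $99.44 = $3,566.90
Net pay = $12,126.44 − $3,566.90 = $8,559.54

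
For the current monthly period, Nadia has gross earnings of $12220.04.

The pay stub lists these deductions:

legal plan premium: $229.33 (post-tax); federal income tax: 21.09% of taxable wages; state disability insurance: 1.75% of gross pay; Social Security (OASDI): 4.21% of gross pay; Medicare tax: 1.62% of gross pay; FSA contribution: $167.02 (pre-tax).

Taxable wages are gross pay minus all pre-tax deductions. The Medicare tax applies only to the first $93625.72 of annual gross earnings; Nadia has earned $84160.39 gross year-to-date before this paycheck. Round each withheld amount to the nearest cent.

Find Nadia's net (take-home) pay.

$8400.06

FSA contribution: $167.02
Taxable wages = $12220.04 − $167.02 = $12053.02
Federal income tax: $12053.02 × 0.2109 = $2541.98
State disability insurance: $12220.04 × 0.0175 = $213.85
Medicare tax: only $93625.72 − $84160.39 = $9465.33 of this check is subject → $9465.33 × 0.0162 = $153.34
Social Security (OASDI): $12220.04 × 0.0421 = $514.46
Legal plan premium: $229.33
Total deductions = $167.02 + $2541.98 + $213.85 + $153.34 + $514.46 + $229.33 = $3819.98
Net pay = $12220.04 − $3819.98 = $8400.06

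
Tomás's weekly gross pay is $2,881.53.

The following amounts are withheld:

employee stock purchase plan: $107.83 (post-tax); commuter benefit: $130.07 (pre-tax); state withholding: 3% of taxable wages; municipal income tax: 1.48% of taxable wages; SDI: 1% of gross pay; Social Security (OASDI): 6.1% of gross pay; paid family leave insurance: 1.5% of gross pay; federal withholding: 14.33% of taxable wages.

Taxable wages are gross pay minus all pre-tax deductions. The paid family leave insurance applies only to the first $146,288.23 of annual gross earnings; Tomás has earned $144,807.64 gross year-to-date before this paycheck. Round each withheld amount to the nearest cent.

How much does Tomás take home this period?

$1,899.29

Commuter benefit: $130.07
Taxable wages = $2,881.53 − $130.07 = $2,751.46
Federal withholding: $2,751.46 × 0.1433 = $394.28
Municipal income tax: $2,751.46 × 0.0148 = $40.72
State withholding: $2,751.46 × 0.03 = $82.54
Social Security (OASDI): $2,881.53 × 0.061 = $175.77
Paid family leave insurance: only $146,288.23 − $144,807.64 = $1,480.59 of this check is subject → $1,480.59 × 0.015 = $22.21
SDI: $2,881.53 × 0.01 = $28.82
Employee stock purchase plan: $107.83
Total deductions = $130.07 + $394.28 + $40.72 + $82.54 + $175.77 + $22.21 + $28.82 + $107.83 = $982.24
Net pay = $2,881.53 − $982.24 = $1,899.29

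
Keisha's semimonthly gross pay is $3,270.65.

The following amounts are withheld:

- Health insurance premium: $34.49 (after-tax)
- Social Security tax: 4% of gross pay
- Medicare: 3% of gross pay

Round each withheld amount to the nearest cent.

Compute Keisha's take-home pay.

Social Security tax: $3,270.65 × 0.04 = $130.83
Medicare: $3,270.65 × 0.03 = $98.12
Health insurance premium: $34.49
Total deductions = $130.83 + $98.12 + $34.49 = $263.44
Net pay = $3,270.65 − $263.44 = $3,007.21

$3,007.21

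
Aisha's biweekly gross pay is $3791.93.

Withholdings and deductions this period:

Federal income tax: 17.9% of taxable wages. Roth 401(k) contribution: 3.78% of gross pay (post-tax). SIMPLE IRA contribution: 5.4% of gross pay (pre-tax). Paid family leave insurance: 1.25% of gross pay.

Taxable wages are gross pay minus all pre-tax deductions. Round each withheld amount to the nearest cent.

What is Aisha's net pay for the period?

$2754.34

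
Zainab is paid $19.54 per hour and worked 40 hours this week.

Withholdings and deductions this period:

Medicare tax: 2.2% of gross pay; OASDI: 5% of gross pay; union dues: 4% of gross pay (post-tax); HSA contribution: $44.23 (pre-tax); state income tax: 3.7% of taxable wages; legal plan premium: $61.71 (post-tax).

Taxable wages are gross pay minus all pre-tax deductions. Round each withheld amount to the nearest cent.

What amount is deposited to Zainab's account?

$560.84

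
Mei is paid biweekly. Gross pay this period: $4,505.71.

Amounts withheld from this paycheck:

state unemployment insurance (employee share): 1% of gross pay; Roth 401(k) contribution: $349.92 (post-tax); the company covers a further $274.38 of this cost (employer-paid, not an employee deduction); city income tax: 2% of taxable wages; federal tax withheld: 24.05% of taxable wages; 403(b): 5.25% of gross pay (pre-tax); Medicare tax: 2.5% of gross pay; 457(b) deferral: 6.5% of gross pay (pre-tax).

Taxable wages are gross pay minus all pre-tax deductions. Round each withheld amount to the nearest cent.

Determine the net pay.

457(b) deferral: $4,505.71 × 0.065 = $292.87
403(b): $4,505.71 × 0.0525 = $236.55
Pre-tax total = $292.87 + $236.55 = $529.42
Taxable wages = $4,505.71 − $529.42 = $3,976.29
Federal tax withheld: $3,976.29 × 0.2405 = $956.30
City income tax: $3,976.29 × 0.02 = $79.53
Medicare tax: $4,505.71 × 0.025 = $112.64
State unemployment insurance (employee share): $4,505.71 × 0.01 = $45.06
Roth 401(k) contribution: $349.92
(Employer's $274.38 toward Roth 401(k) contribution is not withheld from the employee.)
Total deductions = $292.87 + $236.55 + $956.30 + $79.53 + $112.64 + $45.06 + $349.92 = $2,072.87
Net pay = $4,505.71 − $2,072.87 = $2,432.84

$2,432.84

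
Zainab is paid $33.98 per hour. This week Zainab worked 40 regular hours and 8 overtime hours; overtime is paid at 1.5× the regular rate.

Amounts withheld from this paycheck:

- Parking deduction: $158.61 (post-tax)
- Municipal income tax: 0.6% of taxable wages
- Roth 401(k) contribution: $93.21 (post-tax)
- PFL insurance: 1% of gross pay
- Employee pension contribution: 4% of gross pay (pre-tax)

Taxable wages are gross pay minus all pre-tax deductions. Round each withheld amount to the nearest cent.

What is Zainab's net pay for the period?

Regular pay: 40 × $33.98 = $1,359.20
Overtime pay: 8 × $33.98 × 1.5 = $407.76
Gross pay = $1,359.20 + $407.76 = $1,766.96
Employee pension contribution: $1,766.96 × 0.04 = $70.68
Taxable wages = $1,766.96 − $70.68 = $1,696.28
Municipal income tax: $1,696.28 × 0.006 = $10.18
PFL insurance: $1,766.96 × 0.01 = $17.67
Roth 401(k) contribution: $93.21
Parking deduction: $158.61
Total deductions = $70.68 + $10.18 + $17.67 + $93.21 + $158.61 = $350.35
Net pay = $1,766.96 − $350.35 = $1,416.61

$1,416.61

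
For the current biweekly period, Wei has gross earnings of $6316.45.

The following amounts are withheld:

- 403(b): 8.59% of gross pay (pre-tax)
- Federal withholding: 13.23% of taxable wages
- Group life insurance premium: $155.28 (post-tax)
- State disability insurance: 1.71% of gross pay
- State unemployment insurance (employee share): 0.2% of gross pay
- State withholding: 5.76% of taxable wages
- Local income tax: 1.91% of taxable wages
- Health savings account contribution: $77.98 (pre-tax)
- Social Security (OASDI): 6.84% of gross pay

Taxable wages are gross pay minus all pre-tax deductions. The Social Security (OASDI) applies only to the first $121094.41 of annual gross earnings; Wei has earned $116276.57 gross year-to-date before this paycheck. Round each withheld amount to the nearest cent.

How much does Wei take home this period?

403(b): $6316.45 × 0.0859 = $542.58
Health savings account contribution: $77.98
Pre-tax total = $542.58 + $77.98 = $620.56
Taxable wages = $6316.45 − $620.56 = $5695.89
Local income tax: $5695.89 × 0.0191 = $108.79
State withholding: $5695.89 × 0.0576 = $328.08
Federal withholding: $5695.89 × 0.1323 = $753.57
State unemployment insurance (employee share): $6316.45 × 0.002 = $12.63
State disability insurance: $6316.45 × 0.0171 = $108.01
Social Security (OASDI): only $121094.41 − $116276.57 = $4817.84 of this check is subject → $4817.84 × 0.0684 = $329.54
Group life insurance premium: $155.28
Total deductions = $542.58 + $77.98 + $108.79 + $328.08 + $753.57 + $12.63 + $108.01 + $329.54 + $155.28 = $2416.46
Net pay = $6316.45 − $2416.46 = $3899.99

$3899.99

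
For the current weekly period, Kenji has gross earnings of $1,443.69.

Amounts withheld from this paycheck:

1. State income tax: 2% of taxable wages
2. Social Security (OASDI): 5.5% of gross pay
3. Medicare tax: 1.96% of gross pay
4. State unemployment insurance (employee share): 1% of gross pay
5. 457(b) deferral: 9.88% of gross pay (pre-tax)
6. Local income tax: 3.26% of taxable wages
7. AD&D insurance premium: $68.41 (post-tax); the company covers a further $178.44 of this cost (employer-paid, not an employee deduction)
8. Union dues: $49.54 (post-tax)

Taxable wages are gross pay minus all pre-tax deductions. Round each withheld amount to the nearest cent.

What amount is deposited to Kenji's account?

457(b) deferral: $1,443.69 × 0.0988 = $142.64
Taxable wages = $1,443.69 − $142.64 = $1,301.05
Local income tax: $1,301.05 × 0.0326 = $42.41
State income tax: $1,301.05 × 0.02 = $26.02
Medicare tax: $1,443.69 × 0.0196 = $28.30
Social Security (OASDI): $1,443.69 × 0.055 = $79.40
State unemployment insurance (employee share): $1,443.69 × 0.01 = $14.44
Union dues: $49.54
AD&D insurance premium: $68.41
(Employer's $178.44 toward AD&D insurance premium is not withheld from the employee.)
Total deductions = $142.64 + $42.41 + $26.02 + $28.30 + $79.40 + $14.44 + $49.54 + $68.41 = $451.16
Net pay = $1,443.69 − $451.16 = $992.53

$992.53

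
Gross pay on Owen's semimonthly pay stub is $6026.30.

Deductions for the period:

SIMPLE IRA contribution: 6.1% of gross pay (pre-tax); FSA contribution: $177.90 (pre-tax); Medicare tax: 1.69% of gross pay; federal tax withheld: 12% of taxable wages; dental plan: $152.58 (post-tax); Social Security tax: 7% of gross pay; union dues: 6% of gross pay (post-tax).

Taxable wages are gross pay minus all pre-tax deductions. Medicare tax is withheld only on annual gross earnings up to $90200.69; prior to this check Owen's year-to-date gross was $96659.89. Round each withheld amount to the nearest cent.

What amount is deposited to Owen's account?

$3887.10

SIMPLE IRA contribution: $6026.30 × 0.061 = $367.60
FSA contribution: $177.90
Pre-tax total = $367.60 + $177.90 = $545.50
Taxable wages = $6026.30 − $545.50 = $5480.80
Federal tax withheld: $5480.80 × 0.12 = $657.70
Social Security tax: $6026.30 × 0.07 = $421.84
Medicare tax: annual cap $90200.69 already reached (YTD $96659.89), so $0.00
Dental plan: $152.58
Union dues: $6026.30 × 0.06 = $361.58
Total deductions = $367.60 + $177.90 + $657.70 + $421.84 + $0.00 + $152.58 + $361.58 = $2139.20
Net pay = $6026.30 − $2139.20 = $3887.10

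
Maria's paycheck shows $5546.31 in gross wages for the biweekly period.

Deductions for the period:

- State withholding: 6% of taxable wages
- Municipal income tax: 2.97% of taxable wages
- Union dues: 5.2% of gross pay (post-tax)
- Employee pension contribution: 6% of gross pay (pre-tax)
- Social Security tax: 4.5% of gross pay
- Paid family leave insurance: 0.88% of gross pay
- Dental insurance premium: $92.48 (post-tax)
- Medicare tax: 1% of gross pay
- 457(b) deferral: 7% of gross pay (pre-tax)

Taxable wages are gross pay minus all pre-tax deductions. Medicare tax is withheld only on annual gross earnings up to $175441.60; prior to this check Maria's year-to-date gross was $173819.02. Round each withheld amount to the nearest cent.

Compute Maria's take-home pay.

$3696.95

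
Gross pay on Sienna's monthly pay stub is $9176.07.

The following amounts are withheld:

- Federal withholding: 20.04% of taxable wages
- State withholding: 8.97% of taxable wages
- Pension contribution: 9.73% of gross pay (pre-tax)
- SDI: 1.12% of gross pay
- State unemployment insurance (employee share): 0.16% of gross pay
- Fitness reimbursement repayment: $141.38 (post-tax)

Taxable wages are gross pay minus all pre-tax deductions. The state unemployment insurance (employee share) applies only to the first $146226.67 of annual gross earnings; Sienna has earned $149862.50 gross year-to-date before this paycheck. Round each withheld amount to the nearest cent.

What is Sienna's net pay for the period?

$5636.12

Pension contribution: $9176.07 × 0.0973 = $892.83
Taxable wages = $9176.07 − $892.83 = $8283.24
State withholding: $8283.24 × 0.0897 = $743.01
Federal withholding: $8283.24 × 0.2004 = $1659.96
SDI: $9176.07 × 0.0112 = $102.77
State unemployment insurance (employee share): annual cap $146226.67 already reached (YTD $149862.50), so $0.00
Fitness reimbursement repayment: $141.38
Total deductions = $892.83 + $743.01 + $1659.96 + $102.77 + $0.00 + $141.38 = $3539.95
Net pay = $9176.07 − $3539.95 = $5636.12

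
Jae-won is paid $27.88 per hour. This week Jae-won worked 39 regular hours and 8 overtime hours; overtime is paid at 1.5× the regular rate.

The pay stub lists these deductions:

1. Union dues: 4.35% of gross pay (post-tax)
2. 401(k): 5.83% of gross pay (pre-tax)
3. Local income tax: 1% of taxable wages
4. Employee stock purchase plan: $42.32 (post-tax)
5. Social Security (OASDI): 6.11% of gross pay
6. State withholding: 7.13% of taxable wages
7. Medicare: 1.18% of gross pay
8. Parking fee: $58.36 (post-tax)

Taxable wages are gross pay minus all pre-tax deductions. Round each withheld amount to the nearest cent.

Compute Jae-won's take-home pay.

Regular pay: 39 × $27.88 = $1,087.32
Overtime pay: 8 × $27.88 × 1.5 = $334.56
Gross pay = $1,087.32 + $334.56 = $1,421.88
401(k): $1,421.88 × 0.0583 = $82.90
Taxable wages = $1,421.88 − $82.90 = $1,338.98
State withholding: $1,338.98 × 0.0713 = $95.47
Local income tax: $1,338.98 × 0.01 = $13.39
Medicare: $1,421.88 × 0.0118 = $16.78
Social Security (OASDI): $1,421.88 × 0.0611 = $86.88
Employee stock purchase plan: $42.32
Parking fee: $58.36
Union dues: $1,421.88 × 0.0435 = $61.85
Total deductions = $82.90 + $95.47 + $13.39 + $16.78 + $86.88 + $42.32 + $58.36 + $61.85 = $457.95
Net pay = $1,421.88 − $457.95 = $963.93

$963.93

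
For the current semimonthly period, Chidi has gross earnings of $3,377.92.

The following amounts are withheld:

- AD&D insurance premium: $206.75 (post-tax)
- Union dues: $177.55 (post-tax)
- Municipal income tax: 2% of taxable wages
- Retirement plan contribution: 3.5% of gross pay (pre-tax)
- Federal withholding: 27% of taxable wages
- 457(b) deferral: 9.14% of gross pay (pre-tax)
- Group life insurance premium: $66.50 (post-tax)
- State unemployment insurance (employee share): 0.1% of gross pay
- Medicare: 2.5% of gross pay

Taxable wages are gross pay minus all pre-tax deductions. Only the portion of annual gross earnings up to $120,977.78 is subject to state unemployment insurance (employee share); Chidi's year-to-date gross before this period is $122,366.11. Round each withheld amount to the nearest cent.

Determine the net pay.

Retirement plan contribution: $3,377.92 × 0.035 = $118.23
457(b) deferral: $3,377.92 × 0.0914 = $308.74
Pre-tax total = $118.23 + $308.74 = $426.97
Taxable wages = $3,377.92 − $426.97 = $2,950.95
Municipal income tax: $2,950.95 × 0.02 = $59.02
Federal withholding: $2,950.95 × 0.27 = $796.76
State unemployment insurance (employee share): annual cap $120,977.78 already reached (YTD $122,366.11), so $0.00
Medicare: $3,377.92 × 0.025 = $84.45
AD&D insurance premium: $206.75
Group life insurance premium: $66.50
Union dues: $177.55
Total deductions = $118.23 + $308.74 + $59.02 + $796.76 + $0.00 + $84.45 + $206.75 + $66.50 + $177.55 = $1,818.00
Net pay = $3,377.92 − $1,818.00 = $1,559.92

$1,559.92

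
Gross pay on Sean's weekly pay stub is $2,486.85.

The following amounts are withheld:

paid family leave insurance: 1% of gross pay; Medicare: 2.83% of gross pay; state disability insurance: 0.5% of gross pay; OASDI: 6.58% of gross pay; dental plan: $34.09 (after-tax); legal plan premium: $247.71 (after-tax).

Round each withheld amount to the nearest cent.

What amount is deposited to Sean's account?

State disability insurance: $2,486.85 × 0.005 = $12.43
Paid family leave insurance: $2,486.85 × 0.01 = $24.87
Medicare: $2,486.85 × 0.0283 = $70.38
OASDI: $2,486.85 × 0.0658 = $163.63
Dental plan: $34.09
Legal plan premium: $247.71
Total deductions = $12.43 + $24.87 + $70.38 + $163.63 + $34.09 + $247.71 = $553.11
Net pay = $2,486.85 − $553.11 = $1,933.74

$1,933.74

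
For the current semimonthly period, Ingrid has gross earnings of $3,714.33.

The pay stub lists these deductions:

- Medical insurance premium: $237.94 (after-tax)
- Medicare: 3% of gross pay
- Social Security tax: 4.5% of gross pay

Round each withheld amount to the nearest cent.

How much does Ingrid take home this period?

$3,197.82

Social Security tax: $3,714.33 × 0.045 = $167.14
Medicare: $3,714.33 × 0.03 = $111.43
Medical insurance premium: $237.94
Total deductions = $167.14 + $111.43 + $237.94 = $516.51
Net pay = $3,714.33 − $516.51 = $3,197.82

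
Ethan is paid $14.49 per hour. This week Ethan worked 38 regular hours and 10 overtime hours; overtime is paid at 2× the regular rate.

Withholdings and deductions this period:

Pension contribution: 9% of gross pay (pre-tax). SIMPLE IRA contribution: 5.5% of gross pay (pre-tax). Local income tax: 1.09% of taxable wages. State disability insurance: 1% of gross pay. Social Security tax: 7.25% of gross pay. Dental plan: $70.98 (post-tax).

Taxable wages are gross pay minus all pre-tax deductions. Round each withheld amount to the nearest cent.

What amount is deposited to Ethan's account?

Regular pay: 38 × $14.49 = $550.62
Overtime pay: 10 × $14.49 × 2 = $289.80
Gross pay = $550.62 + $289.80 = $840.42
SIMPLE IRA contribution: $840.42 × 0.055 = $46.22
Pension contribution: $840.42 × 0.09 = $75.64
Pre-tax total = $46.22 + $75.64 = $121.86
Taxable wages = $840.42 − $121.86 = $718.56
Local income tax: $718.56 × 0.0109 = $7.83
State disability insurance: $840.42 × 0.01 = $8.40
Social Security tax: $840.42 × 0.0725 = $60.93
Dental plan: $70.98
Total deductions = $46.22 + $75.64 + $7.83 + $8.40 + $60.93 + $70.98 = $270.00
Net pay = $840.42 − $270.00 = $570.42

$570.42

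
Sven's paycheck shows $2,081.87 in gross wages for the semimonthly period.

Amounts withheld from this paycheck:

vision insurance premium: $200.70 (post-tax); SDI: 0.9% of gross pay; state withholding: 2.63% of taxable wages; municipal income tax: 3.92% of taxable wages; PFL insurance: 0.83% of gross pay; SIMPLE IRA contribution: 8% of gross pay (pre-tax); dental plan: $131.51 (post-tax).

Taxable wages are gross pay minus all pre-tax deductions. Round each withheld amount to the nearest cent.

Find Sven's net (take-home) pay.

SIMPLE IRA contribution: $2,081.87 × 0.08 = $166.55
Taxable wages = $2,081.87 − $166.55 = $1,915.32
State withholding: $1,915.32 × 0.0263 = $50.37
Municipal income tax: $1,915.32 × 0.0392 = $75.08
PFL insurance: $2,081.87 × 0.0083 = $17.28
SDI: $2,081.87 × 0.009 = $18.74
Dental plan: $131.51
Vision insurance premium: $200.70
Total deductions = $166.55 + $50.37 + $75.08 + $17.28 + $18.74 + $131.51 + $200.70 = $660.23
Net pay = $2,081.87 − $660.23 = $1,421.64

$1,421.64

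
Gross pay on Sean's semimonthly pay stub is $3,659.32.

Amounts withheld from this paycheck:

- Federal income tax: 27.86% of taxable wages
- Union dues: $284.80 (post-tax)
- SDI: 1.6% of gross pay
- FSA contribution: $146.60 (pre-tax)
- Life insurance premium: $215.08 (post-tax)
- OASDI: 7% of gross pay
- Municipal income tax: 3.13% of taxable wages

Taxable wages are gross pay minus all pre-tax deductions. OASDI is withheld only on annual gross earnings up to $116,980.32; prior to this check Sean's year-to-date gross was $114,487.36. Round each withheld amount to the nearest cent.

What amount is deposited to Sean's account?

FSA contribution: $146.60
Taxable wages = $3,659.32 − $146.60 = $3,512.72
Federal income tax: $3,512.72 × 0.2786 = $978.64
Municipal income tax: $3,512.72 × 0.0313 = $109.95
SDI: $3,659.32 × 0.016 = $58.55
OASDI: only $116,980.32 − $114,487.36 = $2,492.96 of this check is subject → $2,492.96 × 0.07 = $174.51
Life insurance premium: $215.08
Union dues: $284.80
Total deductions = $146.60 + $978.64 + $109.95 + $58.55 + $174.51 + $215.08 + $284.80 = $1,968.13
Net pay = $3,659.32 − $1,968.13 = $1,691.19

$1,691.19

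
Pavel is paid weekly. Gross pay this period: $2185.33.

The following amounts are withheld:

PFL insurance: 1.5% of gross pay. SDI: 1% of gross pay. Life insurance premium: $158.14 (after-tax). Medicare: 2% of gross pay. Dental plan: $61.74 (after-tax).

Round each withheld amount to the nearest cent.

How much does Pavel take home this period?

$1867.11

Medicare: $2185.33 × 0.02 = $43.71
PFL insurance: $2185.33 × 0.015 = $32.78
SDI: $2185.33 × 0.01 = $21.85
Life insurance premium: $158.14
Dental plan: $61.74
Total deductions = $43.71 + $32.78 + $21.85 + $158.14 + $61.74 = $318.22
Net pay = $2185.33 − $318.22 = $1867.11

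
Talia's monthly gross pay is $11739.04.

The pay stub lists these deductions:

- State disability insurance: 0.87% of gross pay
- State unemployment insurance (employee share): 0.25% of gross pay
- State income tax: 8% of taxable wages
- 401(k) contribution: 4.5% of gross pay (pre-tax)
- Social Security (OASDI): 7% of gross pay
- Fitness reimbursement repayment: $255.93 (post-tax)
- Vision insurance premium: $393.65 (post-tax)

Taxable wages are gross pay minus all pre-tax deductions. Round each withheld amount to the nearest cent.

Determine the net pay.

$8711.13

401(k) contribution: $11739.04 × 0.045 = $528.26
Taxable wages = $11739.04 − $528.26 = $11210.78
State income tax: $11210.78 × 0.08 = $896.86
State unemployment insurance (employee share): $11739.04 × 0.0025 = $29.35
State disability insurance: $11739.04 × 0.0087 = $102.13
Social Security (OASDI): $11739.04 × 0.07 = $821.73
Fitness reimbursement repayment: $255.93
Vision insurance premium: $393.65
Total deductions = $528.26 + $896.86 + $29.35 + $102.13 + $821.73 + $255.93 + $393.65 = $3027.91
Net pay = $11739.04 − $3027.91 = $8711.13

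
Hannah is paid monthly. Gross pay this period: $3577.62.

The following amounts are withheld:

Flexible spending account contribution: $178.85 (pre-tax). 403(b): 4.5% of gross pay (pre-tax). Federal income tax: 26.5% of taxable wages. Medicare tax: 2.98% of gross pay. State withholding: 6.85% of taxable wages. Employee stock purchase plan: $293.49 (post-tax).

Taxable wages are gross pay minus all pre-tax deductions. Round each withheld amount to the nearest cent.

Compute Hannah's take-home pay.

403(b): $3577.62 × 0.045 = $160.99
Flexible spending account contribution: $178.85
Pre-tax total = $160.99 + $178.85 = $339.84
Taxable wages = $3577.62 − $339.84 = $3237.78
Federal income tax: $3237.78 × 0.265 = $858.01
State withholding: $3237.78 × 0.0685 = $221.79
Medicare tax: $3577.62 × 0.0298 = $106.61
Employee stock purchase plan: $293.49
Total deductions = $160.99 + $178.85 + $858.01 + $221.79 + $106.61 + $293.49 = $1819.74
Net pay = $3577.62 − $1819.74 = $1757.88

$1757.88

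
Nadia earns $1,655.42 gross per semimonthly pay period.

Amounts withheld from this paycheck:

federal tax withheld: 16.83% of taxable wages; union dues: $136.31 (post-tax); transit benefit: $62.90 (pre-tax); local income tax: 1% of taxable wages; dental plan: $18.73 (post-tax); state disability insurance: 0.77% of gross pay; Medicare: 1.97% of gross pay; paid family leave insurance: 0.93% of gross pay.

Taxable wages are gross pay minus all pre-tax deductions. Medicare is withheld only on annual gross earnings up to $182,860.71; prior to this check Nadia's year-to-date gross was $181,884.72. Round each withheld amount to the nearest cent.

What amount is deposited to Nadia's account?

$1,106.15

Transit benefit: $62.90
Taxable wages = $1,655.42 − $62.90 = $1,592.52
Local income tax: $1,592.52 × 0.01 = $15.93
Federal tax withheld: $1,592.52 × 0.1683 = $268.02
Paid family leave insurance: $1,655.42 × 0.0093 = $15.40
State disability insurance: $1,655.42 × 0.0077 = $12.75
Medicare: only $182,860.71 − $181,884.72 = $975.99 of this check is subject → $975.99 × 0.0197 = $19.23
Dental plan: $18.73
Union dues: $136.31
Total deductions = $62.90 + $15.93 + $268.02 + $15.40 + $12.75 + $19.23 + $18.73 + $136.31 = $549.27
Net pay = $1,655.42 − $549.27 = $1,106.15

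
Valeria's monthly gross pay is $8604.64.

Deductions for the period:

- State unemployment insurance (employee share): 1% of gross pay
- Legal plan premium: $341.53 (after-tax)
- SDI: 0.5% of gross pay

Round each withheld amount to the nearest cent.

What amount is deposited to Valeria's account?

$8134.04

SDI: $8604.64 × 0.005 = $43.02
State unemployment insurance (employee share): $8604.64 × 0.01 = $86.05
Legal plan premium: $341.53
Total deductions = $43.02 + $86.05 + $341.53 = $470.60
Net pay = $8604.64 − $470.60 = $8134.04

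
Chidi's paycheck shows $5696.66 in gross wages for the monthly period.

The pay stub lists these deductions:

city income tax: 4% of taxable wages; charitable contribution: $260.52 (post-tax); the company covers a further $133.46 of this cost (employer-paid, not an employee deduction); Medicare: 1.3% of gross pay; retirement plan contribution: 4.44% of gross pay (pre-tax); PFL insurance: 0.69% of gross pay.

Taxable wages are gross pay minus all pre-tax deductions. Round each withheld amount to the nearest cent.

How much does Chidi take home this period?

$4852.09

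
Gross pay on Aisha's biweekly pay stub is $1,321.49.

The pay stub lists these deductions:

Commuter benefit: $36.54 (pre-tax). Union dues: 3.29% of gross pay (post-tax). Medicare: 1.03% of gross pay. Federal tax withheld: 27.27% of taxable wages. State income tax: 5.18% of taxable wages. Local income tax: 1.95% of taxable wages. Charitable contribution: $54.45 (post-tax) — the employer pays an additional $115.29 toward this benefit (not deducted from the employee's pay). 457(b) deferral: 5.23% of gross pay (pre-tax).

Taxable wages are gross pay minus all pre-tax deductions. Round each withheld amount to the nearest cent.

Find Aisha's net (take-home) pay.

Commuter benefit: $36.54
457(b) deferral: $1,321.49 × 0.0523 = $69.11
Pre-tax total = $36.54 + $69.11 = $105.65
Taxable wages = $1,321.49 − $105.65 = $1,215.84
Local income tax: $1,215.84 × 0.0195 = $23.71
State income tax: $1,215.84 × 0.0518 = $62.98
Federal tax withheld: $1,215.84 × 0.2727 = $331.56
Medicare: $1,321.49 × 0.0103 = $13.61
Union dues: $1,321.49 × 0.0329 = $43.48
Charitable contribution: $54.45
(Employer's $115.29 toward charitable contribution is not withheld from the employee.)
Total deductions = $36.54 + $69.11 + $23.71 + $62.98 + $331.56 + $13.61 + $43.48 + $54.45 = $635.44
Net pay = $1,321.49 − $635.44 = $686.05

$686.05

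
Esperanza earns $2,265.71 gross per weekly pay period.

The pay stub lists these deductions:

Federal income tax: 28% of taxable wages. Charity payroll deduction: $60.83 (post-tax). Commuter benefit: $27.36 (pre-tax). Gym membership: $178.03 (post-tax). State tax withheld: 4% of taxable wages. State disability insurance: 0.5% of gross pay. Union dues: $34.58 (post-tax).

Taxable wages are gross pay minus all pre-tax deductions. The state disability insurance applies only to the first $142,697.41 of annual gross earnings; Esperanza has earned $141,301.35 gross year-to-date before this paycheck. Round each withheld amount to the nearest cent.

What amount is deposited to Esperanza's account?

$1,241.66

Commuter benefit: $27.36
Taxable wages = $2,265.71 − $27.36 = $2,238.35
State tax withheld: $2,238.35 × 0.04 = $89.53
Federal income tax: $2,238.35 × 0.28 = $626.74
State disability insurance: only $142,697.41 − $141,301.35 = $1,396.06 of this check is subject → $1,396.06 × 0.005 = $6.98
Gym membership: $178.03
Charity payroll deduction: $60.83
Union dues: $34.58
Total deductions = $27.36 + $89.53 + $626.74 + $6.98 + $178.03 + $60.83 + $34.58 = $1,024.05
Net pay = $2,265.71 − $1,024.05 = $1,241.66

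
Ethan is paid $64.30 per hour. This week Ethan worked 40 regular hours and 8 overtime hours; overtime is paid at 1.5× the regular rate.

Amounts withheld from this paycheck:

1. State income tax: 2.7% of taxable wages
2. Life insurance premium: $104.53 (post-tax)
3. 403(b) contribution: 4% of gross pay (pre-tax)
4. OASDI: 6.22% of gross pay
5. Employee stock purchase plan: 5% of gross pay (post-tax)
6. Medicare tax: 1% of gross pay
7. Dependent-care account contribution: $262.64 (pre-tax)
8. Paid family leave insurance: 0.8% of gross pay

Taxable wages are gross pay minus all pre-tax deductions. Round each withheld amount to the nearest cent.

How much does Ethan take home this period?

Regular pay: 40 × $64.30 = $2,572.00
Overtime pay: 8 × $64.30 × 1.5 = $771.60
Gross pay = $2,572.00 + $771.60 = $3,343.60
Dependent-care account contribution: $262.64
403(b) contribution: $3,343.60 × 0.04 = $133.74
Pre-tax total = $262.64 + $133.74 = $396.38
Taxable wages = $3,343.60 − $396.38 = $2,947.22
State income tax: $2,947.22 × 0.027 = $79.57
OASDI: $3,343.60 × 0.0622 = $207.97
Medicare tax: $3,343.60 × 0.01 = $33.44
Paid family leave insurance: $3,343.60 × 0.008 = $26.75
Life insurance premium: $104.53
Employee stock purchase plan: $3,343.60 × 0.05 = $167.18
Total deductions = $262.64 + $133.74 + $79.57 + $207.97 + $33.44 + $26.75 + $104.53 + $167.18 = $1,015.82
Net pay = $3,343.60 − $1,015.82 = $2,327.78

$2,327.78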